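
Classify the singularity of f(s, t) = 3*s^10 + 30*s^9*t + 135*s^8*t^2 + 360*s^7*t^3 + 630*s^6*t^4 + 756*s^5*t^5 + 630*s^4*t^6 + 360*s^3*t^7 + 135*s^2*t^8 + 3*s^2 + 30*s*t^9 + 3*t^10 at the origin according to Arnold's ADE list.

A_9

The Hessian of f at 0 is [[6, 0], [0, 0]] with rank 1, so corank 1. A Groebner basis of the Jacobian ideal J(f) in C{s,t} is {t^9, s}; counting standard monomials gives mu = 9. Corank 1: A-series; mu = 9 gives A_9.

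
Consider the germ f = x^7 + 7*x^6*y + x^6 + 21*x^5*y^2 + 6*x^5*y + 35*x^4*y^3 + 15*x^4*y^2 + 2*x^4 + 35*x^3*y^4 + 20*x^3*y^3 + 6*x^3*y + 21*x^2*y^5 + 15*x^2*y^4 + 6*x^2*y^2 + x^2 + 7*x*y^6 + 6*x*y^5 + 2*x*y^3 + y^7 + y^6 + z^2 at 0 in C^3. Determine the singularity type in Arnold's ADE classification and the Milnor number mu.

The Hessian of f at 0 is [[2, 0, 0], [0, 0, 0], [0, 0, 2]] with rank 2, so corank 1. A Groebner basis of the Jacobian ideal J(f) in C{x,y,z} is {x*y + y^4, x*y^2 + x/3 + y^3/3, x^2, z}; counting standard monomials gives mu = 6. Corank 1: A-series; mu = 6 gives A_6.

Type A6, Milnor number mu = 6.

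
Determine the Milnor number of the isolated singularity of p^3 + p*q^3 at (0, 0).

The Hessian of f at 0 is [[0, 0], [0, 0]] with rank 0, so corank 2. A Groebner basis of the Jacobian ideal J(f) in C{p,q} is {p^3, p*q^2, 3*p^2 + q^3}; counting standard monomials gives mu = 7. Corank 2; j^3 = p^3 is a perfect cube, so E-series; the 4-jet and mu = 7 give E_7.

7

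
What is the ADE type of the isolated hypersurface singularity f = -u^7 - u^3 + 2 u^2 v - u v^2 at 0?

The Hessian of f at 0 is [[0, 0], [0, 0]] with rank 0, so corank 2. A Groebner basis of the Jacobian ideal J(f) in C{u,v} is {-u*v/7 + v^6 + v^2/7, u*v^2 - v^3, u^2 - u*v}; counting standard monomials gives mu = 8. Corank 2; j^3 = -u*(u - v)^2 has shape L^2 M (L != M), so D-series; mu = 8 gives D_8.

D8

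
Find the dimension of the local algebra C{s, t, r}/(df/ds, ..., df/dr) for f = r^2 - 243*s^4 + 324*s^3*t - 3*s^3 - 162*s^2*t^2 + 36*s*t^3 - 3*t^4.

6

The Hessian of f at 0 is [[0, 0, 0], [0, 0, 0], [0, 0, 2]] with rank 1, so corank 2. A Groebner basis of the Jacobian ideal J(f) in C{s,t,r} is {t^4, s*t^2 - t^3/9, s^2, r}; counting standard monomials gives mu = 6. Corank 2; j^3 = -3*s^3 is a perfect cube, so E-series; the 4-jet and mu = 6 give E_6.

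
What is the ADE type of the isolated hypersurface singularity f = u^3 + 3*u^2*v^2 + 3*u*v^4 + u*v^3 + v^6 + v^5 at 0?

The Hessian of f at 0 has rank 0. Corank 2; j^3 = u^3 is a perfect cube, so E-series; the 4-jet and mu = 7 give E_7.

E_{7}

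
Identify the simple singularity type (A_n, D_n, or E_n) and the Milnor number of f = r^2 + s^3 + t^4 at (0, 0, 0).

The Hessian of f at 0 is [[0, 0, 0], [0, 0, 0], [0, 0, 2]] with rank 1, so corank 2. A Groebner basis of the Jacobian ideal J(f) in C{s,t,r} is {t^3, s^2, r}; counting standard monomials gives mu = 6. Corank 2; j^3 = s^3 is a perfect cube, so E-series; the 4-jet and mu = 6 give E_6.

Type E6, Milnor number mu = 6.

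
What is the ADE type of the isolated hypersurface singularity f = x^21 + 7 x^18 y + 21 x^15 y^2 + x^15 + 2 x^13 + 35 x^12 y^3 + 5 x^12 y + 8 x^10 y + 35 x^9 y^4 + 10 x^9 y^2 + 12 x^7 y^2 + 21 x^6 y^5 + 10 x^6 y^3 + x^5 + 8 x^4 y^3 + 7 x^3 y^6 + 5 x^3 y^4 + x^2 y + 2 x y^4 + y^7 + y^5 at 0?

The Hessian of f at 0 has rank 0. Corank 2; j^3 = x^2*y has shape L^2 M (L != M), so D-series; mu = 6 gives D_6.

D_{6}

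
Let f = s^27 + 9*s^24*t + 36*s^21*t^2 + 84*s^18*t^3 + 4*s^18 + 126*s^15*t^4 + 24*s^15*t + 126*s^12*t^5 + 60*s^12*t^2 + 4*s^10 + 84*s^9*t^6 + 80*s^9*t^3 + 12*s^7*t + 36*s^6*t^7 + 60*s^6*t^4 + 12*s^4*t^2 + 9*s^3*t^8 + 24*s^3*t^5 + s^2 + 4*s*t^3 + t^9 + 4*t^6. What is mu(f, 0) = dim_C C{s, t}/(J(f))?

8

The Hessian of f at 0 has rank 1. Corank 1: A-series; mu = 8 gives A_8.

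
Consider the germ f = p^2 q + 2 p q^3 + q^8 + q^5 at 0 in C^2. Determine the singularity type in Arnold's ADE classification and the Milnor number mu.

Type D_{9}, Milnor number mu = 9.

The Hessian of f at 0 has rank 0. Corank 2; j^3 = p^2*q has shape L^2 M (L != M), so D-series; mu = 9 gives D_9.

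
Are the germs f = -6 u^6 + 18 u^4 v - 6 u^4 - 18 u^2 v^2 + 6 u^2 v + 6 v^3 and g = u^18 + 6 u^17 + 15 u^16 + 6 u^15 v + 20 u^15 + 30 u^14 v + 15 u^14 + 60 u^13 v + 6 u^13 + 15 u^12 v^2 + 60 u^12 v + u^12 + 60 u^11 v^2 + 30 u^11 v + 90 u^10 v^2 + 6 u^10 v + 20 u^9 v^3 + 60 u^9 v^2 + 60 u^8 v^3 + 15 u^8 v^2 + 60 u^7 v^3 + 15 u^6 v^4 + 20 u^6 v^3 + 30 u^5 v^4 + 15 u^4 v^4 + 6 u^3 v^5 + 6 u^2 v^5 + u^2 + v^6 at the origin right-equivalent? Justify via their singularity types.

No.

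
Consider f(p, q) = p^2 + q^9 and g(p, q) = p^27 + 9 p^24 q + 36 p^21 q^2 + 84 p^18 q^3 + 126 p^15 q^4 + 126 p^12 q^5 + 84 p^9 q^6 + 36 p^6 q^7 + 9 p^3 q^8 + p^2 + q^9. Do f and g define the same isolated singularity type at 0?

Yes.

The Hessian of f at 0 has rank 1. Corank 1: A-series; mu = 8 gives A_8. The Hessian of g at 0 has rank 1. Corank 1: A-series; mu = 8 gives A_8. Both have type A_8, hence right-equivalent.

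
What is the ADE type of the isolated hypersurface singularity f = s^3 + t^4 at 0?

E_6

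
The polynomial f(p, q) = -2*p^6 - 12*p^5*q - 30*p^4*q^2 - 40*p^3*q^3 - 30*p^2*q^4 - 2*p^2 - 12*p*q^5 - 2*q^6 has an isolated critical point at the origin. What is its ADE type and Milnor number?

Type A_{5}, Milnor number mu = 5.

The Hessian of f at 0 is [[-4, 0], [0, 0]] with rank 1, so corank 1. A Groebner basis of the Jacobian ideal J(f) in C{p,q} is {q^5, p}; counting standard monomials gives mu = 5. Corank 1: A-series; mu = 5 gives A_5.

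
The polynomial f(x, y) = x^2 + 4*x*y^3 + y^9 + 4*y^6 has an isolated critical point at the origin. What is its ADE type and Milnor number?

The Hessian of f at 0 is [[2, 0], [0, 0]] with rank 1, so corank 1. A Groebner basis of the Jacobian ideal J(f) in C{x,y} is {x^2*y^2, x^3, x/2 + y^3}; counting standard monomials gives mu = 8. Corank 1: A-series; mu = 8 gives A_8.

Type A8, Milnor number mu = 8.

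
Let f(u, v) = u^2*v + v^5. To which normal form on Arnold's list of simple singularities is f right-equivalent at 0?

The Hessian of f at 0 is [[0, 0], [0, 0]] with rank 0, so corank 2. A Groebner basis of the Jacobian ideal J(f) in C{u,v} is {u^2/5 + v^4, u^3, u*v}; counting standard monomials gives mu = 6. Corank 2; j^3 = u^2*v has shape L^2 M (L != M), so D-series; mu = 6 gives D_6.

D_6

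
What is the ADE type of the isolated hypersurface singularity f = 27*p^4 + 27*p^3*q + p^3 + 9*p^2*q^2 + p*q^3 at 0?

The Hessian of f at 0 has rank 0. Corank 2; j^3 = p^3 is a perfect cube, so E-series; the 4-jet and mu = 7 give E_7.

E7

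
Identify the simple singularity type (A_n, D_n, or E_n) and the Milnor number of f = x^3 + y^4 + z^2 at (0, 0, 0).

The Hessian of f at 0 has rank 1. Corank 2; j^3 = x^3 is a perfect cube, so E-series; the 4-jet and mu = 6 give E_6.

Type E6, Milnor number mu = 6.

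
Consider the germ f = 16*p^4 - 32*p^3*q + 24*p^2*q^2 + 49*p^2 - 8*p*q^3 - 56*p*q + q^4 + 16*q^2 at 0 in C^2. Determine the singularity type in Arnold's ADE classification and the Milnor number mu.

The Hessian of f at 0 has rank 1. Corank 1: A-series; mu = 3 gives A_3.

Type A_{3}, Milnor number mu = 3.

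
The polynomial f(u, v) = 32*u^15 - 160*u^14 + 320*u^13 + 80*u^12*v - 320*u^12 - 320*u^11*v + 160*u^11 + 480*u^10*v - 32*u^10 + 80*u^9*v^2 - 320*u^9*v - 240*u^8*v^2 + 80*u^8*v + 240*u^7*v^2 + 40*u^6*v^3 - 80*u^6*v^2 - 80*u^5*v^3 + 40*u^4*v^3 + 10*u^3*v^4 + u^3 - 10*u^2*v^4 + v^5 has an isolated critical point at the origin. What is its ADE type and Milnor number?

Type E_8, Milnor number mu = 8.

The Hessian of f at 0 has rank 0. Corank 2; j^3 = u^3 is a perfect cube, so E-series; the 5-jet and mu = 8 give E_8.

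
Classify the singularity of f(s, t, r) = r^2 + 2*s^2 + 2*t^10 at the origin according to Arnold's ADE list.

A9

The Hessian of f at 0 has rank 2. Corank 1: A-series; mu = 9 gives A_9.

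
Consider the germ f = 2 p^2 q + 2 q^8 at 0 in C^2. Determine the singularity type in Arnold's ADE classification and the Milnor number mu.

Type D9, Milnor number mu = 9.

The Hessian of f at 0 has rank 0. Corank 2; j^3 = 2*p^2*q has shape L^2 M (L != M), so D-series; mu = 9 gives D_9.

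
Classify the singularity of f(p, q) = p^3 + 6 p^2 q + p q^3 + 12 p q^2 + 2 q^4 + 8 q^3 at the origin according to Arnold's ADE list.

E7

The Hessian of f at 0 has rank 0. Corank 2; j^3 = (p + 2*q)^3 is a perfect cube, so E-series; the 4-jet and mu = 7 give E_7.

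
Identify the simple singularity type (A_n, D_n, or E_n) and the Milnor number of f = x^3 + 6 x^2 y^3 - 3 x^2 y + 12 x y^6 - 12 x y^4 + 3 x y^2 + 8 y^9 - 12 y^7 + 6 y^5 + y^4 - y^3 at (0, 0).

The Hessian of f at 0 has rank 0. Corank 2; j^3 = (x - y)^3 is a perfect cube, so E-series; the 4-jet and mu = 6 give E_6.

Type E6, Milnor number mu = 6.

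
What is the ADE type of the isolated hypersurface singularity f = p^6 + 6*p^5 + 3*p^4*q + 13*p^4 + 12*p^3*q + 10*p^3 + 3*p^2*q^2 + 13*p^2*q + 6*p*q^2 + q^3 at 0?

The Hessian of f at 0 has rank 0. Corank 2; j^3 = (2*p + q)*(5*p^2 + 4*p*q + q^2) splits into three distinct lines over C (the quadratic factor has nonzero discriminant), so D_4.

D_4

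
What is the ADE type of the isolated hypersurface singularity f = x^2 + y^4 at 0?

The Hessian of f at 0 is [[2, 0], [0, 0]] with rank 1, so corank 1. A Groebner basis of the Jacobian ideal J(f) in C{x,y} is {y^3, x}; counting standard monomials gives mu = 3. Corank 1: A-series; mu = 3 gives A_3.

A_3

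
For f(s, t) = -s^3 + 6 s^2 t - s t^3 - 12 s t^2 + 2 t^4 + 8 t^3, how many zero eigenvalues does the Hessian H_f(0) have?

2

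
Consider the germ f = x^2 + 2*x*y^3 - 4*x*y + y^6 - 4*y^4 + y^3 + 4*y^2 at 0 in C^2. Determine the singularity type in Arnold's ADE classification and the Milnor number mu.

Type A_{2}, Milnor number mu = 2.

The Hessian of f at 0 is [[2, -4], [-4, 8]] with rank 1, so corank 1. A Groebner basis of the Jacobian ideal J(f) in C{x,y} is {y^2, x - 2*y}; counting standard monomials gives mu = 2. Corank 1: A-series; mu = 2 gives A_2.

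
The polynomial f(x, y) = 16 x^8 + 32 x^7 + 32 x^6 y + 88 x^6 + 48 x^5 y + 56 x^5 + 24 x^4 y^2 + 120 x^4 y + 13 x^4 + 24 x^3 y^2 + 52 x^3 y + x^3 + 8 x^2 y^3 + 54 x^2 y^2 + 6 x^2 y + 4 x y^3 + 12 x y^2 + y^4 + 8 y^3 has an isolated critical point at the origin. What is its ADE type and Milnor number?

Type E_{6}, Milnor number mu = 6.

The Hessian of f at 0 is [[0, 0], [0, 0]] with rank 0, so corank 2. A Groebner basis of the Jacobian ideal J(f) in C{x,y} is {x^3 - 3*x^2/8 - 3*x*y/2 - 3*y^2/2, x^2*y + x^2/4 + x*y + y^2, -5*x^2/32 + x*y^2 - 5*x*y/8 - 5*y^2/8, 3*x^2/32 + 3*x*y/8 + y^3 + 3*y^2/8}; counting standard monomials gives mu = 6. Corank 2; j^3 = (x + 2*y)^3 is a perfect cube, so E-series; the 4-jet and mu = 6 give E_6.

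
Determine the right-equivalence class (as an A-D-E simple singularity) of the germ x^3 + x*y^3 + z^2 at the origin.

The Hessian of f at 0 has rank 1. Corank 2; j^3 = x^3 is a perfect cube, so E-series; the 4-jet and mu = 7 give E_7.

E_{7}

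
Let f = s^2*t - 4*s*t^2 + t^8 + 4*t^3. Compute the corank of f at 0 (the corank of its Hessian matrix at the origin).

2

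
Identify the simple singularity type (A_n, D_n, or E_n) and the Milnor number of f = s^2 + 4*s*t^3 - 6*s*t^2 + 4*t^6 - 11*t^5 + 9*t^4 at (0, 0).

The Hessian of f at 0 has rank 1. Corank 1: A-series; mu = 4 gives A_4.

Type A4, Milnor number mu = 4.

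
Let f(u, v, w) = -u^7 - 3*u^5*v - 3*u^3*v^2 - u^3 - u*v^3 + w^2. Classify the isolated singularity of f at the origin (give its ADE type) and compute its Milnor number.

The Hessian of f at 0 is [[0, 0, 0], [0, 0, 0], [0, 0, 2]] with rank 1, so corank 2. A Groebner basis of the Jacobian ideal J(f) in C{u,v,w} is {u^3, u*v^2, 3*u^2 + v^3, w}; counting standard monomials gives mu = 7. Corank 2; j^3 = -u^3 is a perfect cube, so E-series; the 4-jet and mu = 7 give E_7.

Type E_{7}, Milnor number mu = 7.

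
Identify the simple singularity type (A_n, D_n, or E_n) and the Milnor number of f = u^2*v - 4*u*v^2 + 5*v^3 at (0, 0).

The Hessian of f at 0 has rank 0. Corank 2; j^3 = v*(u^2 - 4*u*v + 5*v^2) splits into three distinct lines over C (the quadratic factor has nonzero discriminant), so D_4.

Type D4, Milnor number mu = 4.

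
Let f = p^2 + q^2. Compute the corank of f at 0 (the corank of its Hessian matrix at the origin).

0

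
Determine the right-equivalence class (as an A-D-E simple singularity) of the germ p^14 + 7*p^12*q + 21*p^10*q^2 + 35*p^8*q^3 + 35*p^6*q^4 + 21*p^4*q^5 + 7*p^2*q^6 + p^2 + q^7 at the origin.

The Hessian of f at 0 is [[2, 0], [0, 0]] with rank 1, so corank 1. A Groebner basis of the Jacobian ideal J(f) in C{p,q} is {q^6, p}; counting standard monomials gives mu = 6. Corank 1: A-series; mu = 6 gives A_6.

A6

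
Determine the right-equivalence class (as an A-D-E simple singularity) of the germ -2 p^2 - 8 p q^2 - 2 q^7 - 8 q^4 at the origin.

A_6

The Hessian of f at 0 has rank 1. Corank 1: A-series; mu = 6 gives A_6.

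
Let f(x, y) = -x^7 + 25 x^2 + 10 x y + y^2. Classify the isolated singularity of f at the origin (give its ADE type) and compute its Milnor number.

Type A_{6}, Milnor number mu = 6.

The Hessian of f at 0 has rank 1. Corank 1: A-series; mu = 6 gives A_6.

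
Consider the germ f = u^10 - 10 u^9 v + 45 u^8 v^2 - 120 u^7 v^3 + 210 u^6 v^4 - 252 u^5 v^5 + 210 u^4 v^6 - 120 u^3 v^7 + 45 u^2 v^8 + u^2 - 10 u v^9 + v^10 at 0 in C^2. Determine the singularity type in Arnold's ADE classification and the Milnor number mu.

The Hessian of f at 0 has rank 1. Corank 1: A-series; mu = 9 gives A_9.

Type A_{9}, Milnor number mu = 9.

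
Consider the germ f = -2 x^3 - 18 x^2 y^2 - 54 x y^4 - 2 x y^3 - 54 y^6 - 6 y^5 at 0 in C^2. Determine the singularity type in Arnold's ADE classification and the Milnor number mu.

The Hessian of f at 0 has rank 0. Corank 2; j^3 = -2*x^3 is a perfect cube, so E-series; the 4-jet and mu = 7 give E_7.

Type E7, Milnor number mu = 7.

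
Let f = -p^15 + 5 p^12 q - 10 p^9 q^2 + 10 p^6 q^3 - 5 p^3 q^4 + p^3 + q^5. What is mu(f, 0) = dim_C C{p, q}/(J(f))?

The Hessian of f at 0 is [[0, 0], [0, 0]] with rank 0, so corank 2. A Groebner basis of the Jacobian ideal J(f) in C{p,q} is {q^4, p^2}; counting standard monomials gives mu = 8. Corank 2; j^3 = p^3 is a perfect cube, so E-series; the 5-jet and mu = 8 give E_8.

8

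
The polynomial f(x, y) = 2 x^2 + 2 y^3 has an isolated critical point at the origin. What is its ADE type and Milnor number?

Type A2, Milnor number mu = 2.

The Hessian of f at 0 has rank 1. Corank 1: A-series; mu = 2 gives A_2.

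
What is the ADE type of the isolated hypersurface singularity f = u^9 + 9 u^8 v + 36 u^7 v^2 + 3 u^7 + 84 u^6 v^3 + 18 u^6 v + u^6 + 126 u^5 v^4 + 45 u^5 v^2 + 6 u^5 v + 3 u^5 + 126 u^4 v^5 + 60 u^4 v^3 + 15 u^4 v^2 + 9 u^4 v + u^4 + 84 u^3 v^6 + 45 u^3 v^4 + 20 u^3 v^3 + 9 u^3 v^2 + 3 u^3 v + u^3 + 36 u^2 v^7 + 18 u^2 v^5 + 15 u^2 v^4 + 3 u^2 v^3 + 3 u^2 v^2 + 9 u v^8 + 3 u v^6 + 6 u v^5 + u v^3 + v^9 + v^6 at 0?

E_{7}

The Hessian of f at 0 is [[0, 0], [0, 0]] with rank 0, so corank 2. A Groebner basis of the Jacobian ideal J(f) in C{u,v} is {3*u^2 + v^4 + v^3, u^3, u^2*v - u^2 - v^3/3, 2*u^2 + u*v^2 + 2*v^3/3}; counting standard monomials gives mu = 7. Corank 2; j^3 = u^3 is a perfect cube, so E-series; the 4-jet and mu = 7 give E_7.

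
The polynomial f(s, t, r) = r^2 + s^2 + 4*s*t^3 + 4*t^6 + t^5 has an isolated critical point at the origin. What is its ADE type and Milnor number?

Type A_{4}, Milnor number mu = 4.

The Hessian of f at 0 has rank 2. Corank 1: A-series; mu = 4 gives A_4.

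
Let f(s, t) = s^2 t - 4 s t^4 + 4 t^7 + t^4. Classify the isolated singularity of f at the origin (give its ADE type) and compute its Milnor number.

Type D_{5}, Milnor number mu = 5.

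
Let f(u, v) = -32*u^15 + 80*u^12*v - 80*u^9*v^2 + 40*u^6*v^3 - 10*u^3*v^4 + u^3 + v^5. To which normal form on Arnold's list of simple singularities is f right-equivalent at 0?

E8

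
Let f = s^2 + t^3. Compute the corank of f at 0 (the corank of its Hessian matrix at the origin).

The Hessian at 0 is [[2, 0], [0, 0]] of rank 1; hence corank 1.

1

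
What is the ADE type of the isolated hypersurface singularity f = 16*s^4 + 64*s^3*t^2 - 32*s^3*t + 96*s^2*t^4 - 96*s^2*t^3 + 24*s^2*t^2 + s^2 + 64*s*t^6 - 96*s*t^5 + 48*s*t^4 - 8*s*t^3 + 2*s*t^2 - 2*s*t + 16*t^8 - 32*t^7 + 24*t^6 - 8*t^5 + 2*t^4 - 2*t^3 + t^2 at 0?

A_{3}

The Hessian of f at 0 has rank 1. Corank 1: A-series; mu = 3 gives A_3.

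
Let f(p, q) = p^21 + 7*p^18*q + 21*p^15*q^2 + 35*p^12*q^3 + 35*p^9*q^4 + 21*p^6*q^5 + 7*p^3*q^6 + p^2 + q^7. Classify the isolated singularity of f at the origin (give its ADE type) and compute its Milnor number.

Type A_6, Milnor number mu = 6.

The Hessian of f at 0 is [[2, 0], [0, 0]] with rank 1, so corank 1. A Groebner basis of the Jacobian ideal J(f) in C{p,q} is {q^6, p}; counting standard monomials gives mu = 6. Corank 1: A-series; mu = 6 gives A_6.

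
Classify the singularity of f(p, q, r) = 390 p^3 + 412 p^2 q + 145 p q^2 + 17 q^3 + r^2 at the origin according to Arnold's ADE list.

The Hessian of f at 0 has rank 1. Corank 2; j^3 = (3*p + q)*(130*p^2 + 94*p*q + 17*q^2) splits into three distinct lines over C (the quadratic factor has nonzero discriminant), so D_4.

D4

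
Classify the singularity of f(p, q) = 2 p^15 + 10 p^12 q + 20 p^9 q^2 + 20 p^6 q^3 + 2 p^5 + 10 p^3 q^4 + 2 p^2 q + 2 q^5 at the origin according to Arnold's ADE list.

The Hessian of f at 0 has rank 0. Corank 2; j^3 = 2*p^2*q has shape L^2 M (L != M), so D-series; mu = 6 gives D_6.

D_6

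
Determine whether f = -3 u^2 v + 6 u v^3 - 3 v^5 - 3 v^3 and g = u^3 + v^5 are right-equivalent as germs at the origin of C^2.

The Hessian of f at 0 is [[0, 0], [0, 0]] with rank 0, so corank 2. A Groebner basis of the Jacobian ideal J(f) in C{u,v} is {v^3, u^2 + 3*v^2, u*v}; counting standard monomials gives mu = 4. Corank 2; j^3 = -3*v*(u^2 + v^2) splits into three distinct lines over C (the quadratic factor has nonzero discriminant), so D_4. The Hessian of g at 0 is [[0, 0], [0, 0]] with rank 0, so corank 2. A Groebner basis of the Jacobian ideal J(g) in C{u,v} is {v^4, u^2}; counting standard monomials gives mu = 8. Corank 2; j^3 = u^3 is a perfect cube, so E-series; the 5-jet and mu = 8 give E_8. f is D_4 but g is E_8, hence not right-equivalent.

No.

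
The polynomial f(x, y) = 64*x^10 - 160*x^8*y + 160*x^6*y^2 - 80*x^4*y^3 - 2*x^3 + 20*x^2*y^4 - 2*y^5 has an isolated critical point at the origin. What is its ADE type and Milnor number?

Type E_8, Milnor number mu = 8.

The Hessian of f at 0 has rank 0. Corank 2; j^3 = -2*x^3 is a perfect cube, so E-series; the 5-jet and mu = 8 give E_8.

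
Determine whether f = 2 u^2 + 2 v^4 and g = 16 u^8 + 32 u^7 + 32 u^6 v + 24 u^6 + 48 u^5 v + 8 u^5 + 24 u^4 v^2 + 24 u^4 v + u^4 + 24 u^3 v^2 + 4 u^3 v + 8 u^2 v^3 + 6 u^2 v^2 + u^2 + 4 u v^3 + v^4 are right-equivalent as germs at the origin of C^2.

Yes.

The Hessian of f at 0 has rank 1. Corank 1: A-series; mu = 3 gives A_3. The Hessian of g at 0 has rank 1. Corank 1: A-series; mu = 3 gives A_3. Both have type A_3, hence right-equivalent.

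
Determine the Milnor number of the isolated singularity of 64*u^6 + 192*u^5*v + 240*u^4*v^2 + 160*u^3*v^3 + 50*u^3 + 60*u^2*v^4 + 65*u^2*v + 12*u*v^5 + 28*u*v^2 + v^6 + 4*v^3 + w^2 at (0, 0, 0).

7

The Hessian of f at 0 has rank 1. Corank 2; j^3 = (2*u + v)*(5*u + 2*v)^2 has shape L^2 M (L != M), so D-series; mu = 7 gives D_7.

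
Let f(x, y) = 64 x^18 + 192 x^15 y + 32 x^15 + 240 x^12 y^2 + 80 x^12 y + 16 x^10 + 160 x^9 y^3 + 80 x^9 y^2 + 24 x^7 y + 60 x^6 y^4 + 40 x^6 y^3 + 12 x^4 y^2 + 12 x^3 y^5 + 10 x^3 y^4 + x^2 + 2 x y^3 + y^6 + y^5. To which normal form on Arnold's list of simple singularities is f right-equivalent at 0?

A4

The Hessian of f at 0 has rank 1. Corank 1: A-series; mu = 4 gives A_4.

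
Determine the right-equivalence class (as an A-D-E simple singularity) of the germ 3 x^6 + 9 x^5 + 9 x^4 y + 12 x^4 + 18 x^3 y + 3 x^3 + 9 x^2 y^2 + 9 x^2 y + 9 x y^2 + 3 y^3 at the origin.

E6

The Hessian of f at 0 has rank 0. Corank 2; j^3 = 3*(x + y)^3 is a perfect cube, so E-series; the 4-jet and mu = 6 give E_6.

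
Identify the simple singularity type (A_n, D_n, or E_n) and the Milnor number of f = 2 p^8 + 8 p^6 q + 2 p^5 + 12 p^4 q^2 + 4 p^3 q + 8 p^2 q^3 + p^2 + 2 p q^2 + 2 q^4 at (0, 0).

Type A_{3}, Milnor number mu = 3.

The Hessian of f at 0 has rank 1. Corank 1: A-series; mu = 3 gives A_3.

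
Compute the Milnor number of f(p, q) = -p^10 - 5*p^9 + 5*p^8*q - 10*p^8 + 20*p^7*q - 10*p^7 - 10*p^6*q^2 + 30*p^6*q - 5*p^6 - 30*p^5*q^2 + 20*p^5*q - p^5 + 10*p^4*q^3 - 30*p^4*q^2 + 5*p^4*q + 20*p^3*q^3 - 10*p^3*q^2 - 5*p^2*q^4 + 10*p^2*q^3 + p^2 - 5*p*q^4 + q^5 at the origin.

4

The Hessian of f at 0 is [[2, 0], [0, 0]] with rank 1, so corank 1. A Groebner basis of the Jacobian ideal J(f) in C{p,q} is {q^4, p}; counting standard monomials gives mu = 4. Corank 1: A-series; mu = 4 gives A_4.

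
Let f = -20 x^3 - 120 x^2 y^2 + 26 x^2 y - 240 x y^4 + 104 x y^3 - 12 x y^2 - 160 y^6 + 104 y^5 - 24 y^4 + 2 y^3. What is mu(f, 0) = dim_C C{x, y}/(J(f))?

The Hessian of f at 0 is [[0, 0], [0, 0]] with rank 0, so corank 2. A Groebner basis of the Jacobian ideal J(f) in C{x,y} is {y^3, x^2 - 3*y^2/11, x*y - 6*y^2/11}; counting standard monomials gives mu = 4. Corank 2; j^3 = -2*(2*x - y)*(5*x^2 - 4*x*y + y^2) splits into three distinct lines over C (the quadratic factor has nonzero discriminant), so D_4.

4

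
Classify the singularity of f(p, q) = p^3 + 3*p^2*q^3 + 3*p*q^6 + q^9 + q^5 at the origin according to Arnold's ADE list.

E_8

The Hessian of f at 0 has rank 0. Corank 2; j^3 = p^3 is a perfect cube, so E-series; the 5-jet and mu = 8 give E_8.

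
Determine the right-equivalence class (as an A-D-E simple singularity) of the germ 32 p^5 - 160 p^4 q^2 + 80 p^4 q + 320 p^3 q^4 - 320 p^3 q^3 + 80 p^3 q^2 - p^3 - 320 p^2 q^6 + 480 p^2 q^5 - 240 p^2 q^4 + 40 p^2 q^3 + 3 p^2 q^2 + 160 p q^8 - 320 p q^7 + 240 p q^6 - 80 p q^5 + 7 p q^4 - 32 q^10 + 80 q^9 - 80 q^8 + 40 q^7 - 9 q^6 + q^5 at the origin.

E_{8}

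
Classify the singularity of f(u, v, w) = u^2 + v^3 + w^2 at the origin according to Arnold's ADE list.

A2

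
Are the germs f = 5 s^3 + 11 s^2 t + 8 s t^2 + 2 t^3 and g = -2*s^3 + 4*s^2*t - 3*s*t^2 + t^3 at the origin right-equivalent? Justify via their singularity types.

Yes.

The Hessian of f at 0 has rank 0. Corank 2; j^3 = (s + t)*(5*s^2 + 6*s*t + 2*t^2) splits into three distinct lines over C (the quadratic factor has nonzero discriminant), so D_4. The Hessian of g at 0 has rank 0. Corank 2; j^3 = -(s - t)*(2*s^2 - 2*s*t + t^2) splits into three distinct lines over C (the quadratic factor has nonzero discriminant), so D_4. Both have type D_4, hence right-equivalent.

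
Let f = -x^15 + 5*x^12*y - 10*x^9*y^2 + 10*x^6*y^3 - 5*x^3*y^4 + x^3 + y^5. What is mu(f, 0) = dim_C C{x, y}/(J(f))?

8

The Hessian of f at 0 is [[0, 0], [0, 0]] with rank 0, so corank 2. A Groebner basis of the Jacobian ideal J(f) in C{x,y} is {y^4, x^2}; counting standard monomials gives mu = 8. Corank 2; j^3 = x^3 is a perfect cube, so E-series; the 5-jet and mu = 8 give E_8.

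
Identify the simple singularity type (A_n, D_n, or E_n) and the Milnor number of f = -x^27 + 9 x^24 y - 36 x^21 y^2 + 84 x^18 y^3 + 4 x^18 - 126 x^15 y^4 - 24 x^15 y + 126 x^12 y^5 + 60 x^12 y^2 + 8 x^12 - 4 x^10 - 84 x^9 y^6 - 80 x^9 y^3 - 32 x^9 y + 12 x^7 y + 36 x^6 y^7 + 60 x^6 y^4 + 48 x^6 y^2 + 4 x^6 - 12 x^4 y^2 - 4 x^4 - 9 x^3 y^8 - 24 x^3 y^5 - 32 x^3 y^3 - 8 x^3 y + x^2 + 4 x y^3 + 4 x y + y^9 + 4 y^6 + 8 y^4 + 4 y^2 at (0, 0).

The Hessian of f at 0 has rank 1. Corank 1: A-series; mu = 8 gives A_8.

Type A_8, Milnor number mu = 8.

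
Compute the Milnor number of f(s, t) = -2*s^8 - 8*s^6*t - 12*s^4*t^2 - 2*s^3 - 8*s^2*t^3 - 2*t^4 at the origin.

The Hessian of f at 0 has rank 0. Corank 2; j^3 = -2*s^3 is a perfect cube, so E-series; the 4-jet and mu = 6 give E_6.

6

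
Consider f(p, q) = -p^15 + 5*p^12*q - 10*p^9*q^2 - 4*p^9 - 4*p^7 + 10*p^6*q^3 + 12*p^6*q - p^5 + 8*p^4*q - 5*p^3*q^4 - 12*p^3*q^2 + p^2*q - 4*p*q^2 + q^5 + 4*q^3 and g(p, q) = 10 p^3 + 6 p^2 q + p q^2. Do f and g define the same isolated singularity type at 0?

The Hessian of f at 0 is [[0, 0], [0, 0]] with rank 0, so corank 2. A Groebner basis of the Jacobian ideal J(f) in C{p,q} is {p*q/16 + q^4 - q^2/8, p*q^2 - 2*q^3, p^2 - 69*p*q/16 + 37*q^2/8}; counting standard monomials gives mu = 6. Corank 2; j^3 = q*(p - 2*q)^2 has shape L^2 M (L != M), so D-series; mu = 6 gives D_6. The Hessian of g at 0 is [[0, 0], [0, 0]] with rank 0, so corank 2. A Groebner basis of the Jacobian ideal J(g) in C{p,q} is {q^3, p^2 - q^2/6, p*q + q^2/2}; counting standard monomials gives mu = 4. Corank 2; j^3 = p*(10*p^2 + 6*p*q + q^2) splits into three distinct lines over C (the quadratic factor has nonzero discriminant), so D_4. f is D_6 but g is D_4, hence not right-equivalent.

No.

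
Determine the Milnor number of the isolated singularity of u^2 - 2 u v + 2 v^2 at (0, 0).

1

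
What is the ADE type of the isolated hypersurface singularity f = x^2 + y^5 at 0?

A_4

The Hessian of f at 0 has rank 1. Corank 1: A-series; mu = 4 gives A_4.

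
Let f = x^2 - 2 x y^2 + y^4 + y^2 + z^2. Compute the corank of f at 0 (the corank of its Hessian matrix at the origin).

0

Hessian at 0 has rank 3.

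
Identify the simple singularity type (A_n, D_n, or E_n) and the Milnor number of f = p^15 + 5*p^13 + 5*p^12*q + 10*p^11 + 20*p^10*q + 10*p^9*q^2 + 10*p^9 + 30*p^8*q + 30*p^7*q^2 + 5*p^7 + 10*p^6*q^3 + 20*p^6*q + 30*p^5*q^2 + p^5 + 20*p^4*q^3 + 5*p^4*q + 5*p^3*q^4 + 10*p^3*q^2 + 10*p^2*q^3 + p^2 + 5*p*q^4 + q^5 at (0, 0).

Type A_4, Milnor number mu = 4.

The Hessian of f at 0 has rank 1. Corank 1: A-series; mu = 4 gives A_4.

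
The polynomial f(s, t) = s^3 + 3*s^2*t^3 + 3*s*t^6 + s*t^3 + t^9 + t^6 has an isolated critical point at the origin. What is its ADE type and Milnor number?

Type E_{7}, Milnor number mu = 7.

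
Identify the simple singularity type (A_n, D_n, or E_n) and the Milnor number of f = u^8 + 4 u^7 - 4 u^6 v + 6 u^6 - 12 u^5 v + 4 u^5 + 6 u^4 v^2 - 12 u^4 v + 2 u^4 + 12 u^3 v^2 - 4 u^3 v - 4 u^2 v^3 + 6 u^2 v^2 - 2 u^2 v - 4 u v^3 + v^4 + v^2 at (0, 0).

Type A3, Milnor number mu = 3.

The Hessian of f at 0 has rank 1. Corank 1: A-series; mu = 3 gives A_3.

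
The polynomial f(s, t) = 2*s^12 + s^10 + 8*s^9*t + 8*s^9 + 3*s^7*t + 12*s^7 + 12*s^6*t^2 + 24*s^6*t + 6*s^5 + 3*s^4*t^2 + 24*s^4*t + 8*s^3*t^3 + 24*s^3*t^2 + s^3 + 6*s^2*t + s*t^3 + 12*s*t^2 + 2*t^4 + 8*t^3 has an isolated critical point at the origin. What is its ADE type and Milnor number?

Type E_7, Milnor number mu = 7.

The Hessian of f at 0 is [[0, 0], [0, 0]] with rank 0, so corank 2. A Groebner basis of the Jacobian ideal J(f) in C{s,t} is {s^3 + 6*s^2*t + 48*s^2 + 192*s*t + 192*t^2, -6*s^2 + s*t^2 - 24*s*t - 24*t^2, 3*s^2 + 12*s*t + t^3 + 12*t^2}; counting standard monomials gives mu = 7. Corank 2; j^3 = (s + 2*t)^3 is a perfect cube, so E-series; the 4-jet and mu = 7 give E_7.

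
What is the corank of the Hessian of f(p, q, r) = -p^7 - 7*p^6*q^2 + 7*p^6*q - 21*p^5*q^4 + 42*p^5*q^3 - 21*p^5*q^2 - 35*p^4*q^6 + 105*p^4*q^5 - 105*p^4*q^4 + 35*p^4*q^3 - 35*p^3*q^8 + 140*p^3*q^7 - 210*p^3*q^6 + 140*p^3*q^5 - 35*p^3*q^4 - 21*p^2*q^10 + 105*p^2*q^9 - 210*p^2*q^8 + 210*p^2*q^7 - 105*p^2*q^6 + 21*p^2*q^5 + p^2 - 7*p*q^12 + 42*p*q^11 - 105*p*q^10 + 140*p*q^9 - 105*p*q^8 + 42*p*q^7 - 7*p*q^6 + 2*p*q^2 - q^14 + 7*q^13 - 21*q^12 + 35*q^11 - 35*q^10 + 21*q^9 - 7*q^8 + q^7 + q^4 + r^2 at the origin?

Hessian at 0 has rank 2.

1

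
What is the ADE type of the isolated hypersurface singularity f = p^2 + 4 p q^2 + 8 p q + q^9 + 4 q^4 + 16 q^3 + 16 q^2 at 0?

A_{8}

The Hessian of f at 0 is [[2, 8], [8, 32]] with rank 1, so corank 1. A Groebner basis of the Jacobian ideal J(f) in C{p,q} is {p^4 + 16*p^3*q - 48*p^3 - 320*p^2*q + 320*p^2 + 1536*p*q - 512*p - 2048*q, p/2 + q^2 + 2*q}; counting standard monomials gives mu = 8. Corank 1: A-series; mu = 8 gives A_8.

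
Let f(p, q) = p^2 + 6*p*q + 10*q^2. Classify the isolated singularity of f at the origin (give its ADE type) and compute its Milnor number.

Type A1, Milnor number mu = 1.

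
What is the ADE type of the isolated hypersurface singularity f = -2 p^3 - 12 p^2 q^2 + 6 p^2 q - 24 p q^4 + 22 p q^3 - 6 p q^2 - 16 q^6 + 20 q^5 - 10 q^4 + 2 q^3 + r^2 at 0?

The Hessian of f at 0 is [[0, 0, 0], [0, 0, 0], [0, 0, 2]] with rank 1, so corank 2. A Groebner basis of the Jacobian ideal J(f) in C{p,q,r} is {-p^2/4 + p*q/2 + q^4 - q^3/12 - q^2/4, p^3 + 7*p^2/4 - 7*p*q/2 - 5*q^3/12 + 7*q^2/4, p^2*q + 13*p^2/12 - 13*p*q/6 - 23*q^3/36 + 13*q^2/12, p^2/2 + p*q^2 - p*q - 5*q^3/6 + q^2/2, r}; counting standard monomials gives mu = 7. Corank 2; j^3 = -2*(p - q)^3 is a perfect cube, so E-series; the 4-jet and mu = 7 give E_7.

E_{7}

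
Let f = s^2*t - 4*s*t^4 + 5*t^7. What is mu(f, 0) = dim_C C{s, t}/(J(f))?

The Hessian of f at 0 has rank 0. Corank 2; j^3 = s^2*t has shape L^2 M (L != M), so D-series; mu = 8 gives D_8.

8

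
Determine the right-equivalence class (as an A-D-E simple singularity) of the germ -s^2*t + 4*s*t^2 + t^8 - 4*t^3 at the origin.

D_{9}

The Hessian of f at 0 has rank 0. Corank 2; j^3 = -t*(s - 2*t)^2 has shape L^2 M (L != M), so D-series; mu = 9 gives D_9.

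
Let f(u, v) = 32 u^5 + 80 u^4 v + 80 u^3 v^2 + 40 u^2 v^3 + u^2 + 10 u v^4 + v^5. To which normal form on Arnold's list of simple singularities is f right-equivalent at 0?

A4

The Hessian of f at 0 is [[2, 0], [0, 0]] with rank 1, so corank 1. A Groebner basis of the Jacobian ideal J(f) in C{u,v} is {v^4, u}; counting standard monomials gives mu = 4. Corank 1: A-series; mu = 4 gives A_4.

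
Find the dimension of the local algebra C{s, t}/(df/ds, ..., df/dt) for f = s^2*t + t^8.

9

The Hessian of f at 0 has rank 0. Corank 2; j^3 = s^2*t has shape L^2 M (L != M), so D-series; mu = 9 gives D_9.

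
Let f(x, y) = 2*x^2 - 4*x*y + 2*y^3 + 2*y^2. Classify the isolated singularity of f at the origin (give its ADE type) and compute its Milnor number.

The Hessian of f at 0 has rank 1. Corank 1: A-series; mu = 2 gives A_2.

Type A2, Milnor number mu = 2.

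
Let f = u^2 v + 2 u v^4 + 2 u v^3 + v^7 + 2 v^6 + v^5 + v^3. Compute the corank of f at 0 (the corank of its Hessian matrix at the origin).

The Hessian at 0 is [[0, 0], [0, 0]] of rank 0; hence corank 2.

2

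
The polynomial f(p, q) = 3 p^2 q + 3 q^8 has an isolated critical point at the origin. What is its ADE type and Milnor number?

Type D9, Milnor number mu = 9.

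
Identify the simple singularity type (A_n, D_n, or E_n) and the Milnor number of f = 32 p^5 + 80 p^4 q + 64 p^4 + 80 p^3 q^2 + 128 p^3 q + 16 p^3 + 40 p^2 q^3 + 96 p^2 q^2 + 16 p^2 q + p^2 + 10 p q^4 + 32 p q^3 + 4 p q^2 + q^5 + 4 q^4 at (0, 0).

The Hessian of f at 0 is [[2, 0], [0, 0]] with rank 1, so corank 1. A Groebner basis of the Jacobian ideal J(f) in C{p,q} is {-p/16 + q^3 - q^2/8, p^2, p*q + p/8 + q^2/4}; counting standard monomials gives mu = 4. Corank 1: A-series; mu = 4 gives A_4.

Type A4, Milnor number mu = 4.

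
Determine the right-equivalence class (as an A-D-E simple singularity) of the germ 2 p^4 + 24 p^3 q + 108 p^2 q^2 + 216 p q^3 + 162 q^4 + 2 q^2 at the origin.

The Hessian of f at 0 is [[0, 0], [0, 4]] with rank 1, so corank 1. A Groebner basis of the Jacobian ideal J(f) in C{p,q} is {p^3, q}; counting standard monomials gives mu = 3. Corank 1: A-series; mu = 3 gives A_3.

A_{3}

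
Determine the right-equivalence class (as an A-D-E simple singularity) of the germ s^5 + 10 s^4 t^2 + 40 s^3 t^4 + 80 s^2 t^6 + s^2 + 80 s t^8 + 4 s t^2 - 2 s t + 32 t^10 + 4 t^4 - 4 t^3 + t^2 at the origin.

A_{4}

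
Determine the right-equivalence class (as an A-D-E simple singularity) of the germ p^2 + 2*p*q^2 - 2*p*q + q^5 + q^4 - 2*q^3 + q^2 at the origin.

A_{4}

The Hessian of f at 0 has rank 1. Corank 1: A-series; mu = 4 gives A_4.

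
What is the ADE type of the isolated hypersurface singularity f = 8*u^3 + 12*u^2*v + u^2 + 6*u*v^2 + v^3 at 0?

A2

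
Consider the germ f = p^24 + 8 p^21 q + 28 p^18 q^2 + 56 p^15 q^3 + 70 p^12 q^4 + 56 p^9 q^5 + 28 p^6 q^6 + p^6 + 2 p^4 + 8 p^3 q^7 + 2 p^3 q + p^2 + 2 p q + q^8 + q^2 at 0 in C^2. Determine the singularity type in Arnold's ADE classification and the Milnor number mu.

Type A7, Milnor number mu = 7.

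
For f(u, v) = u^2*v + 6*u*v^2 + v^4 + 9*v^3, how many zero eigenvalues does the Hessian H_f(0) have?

2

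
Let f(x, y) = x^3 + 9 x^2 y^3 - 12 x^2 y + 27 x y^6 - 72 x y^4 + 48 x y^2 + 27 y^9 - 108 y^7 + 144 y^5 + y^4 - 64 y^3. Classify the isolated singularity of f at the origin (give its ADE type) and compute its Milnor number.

Type E_{6}, Milnor number mu = 6.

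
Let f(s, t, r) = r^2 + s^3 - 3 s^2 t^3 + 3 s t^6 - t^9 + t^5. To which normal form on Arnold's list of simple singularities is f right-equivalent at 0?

E_8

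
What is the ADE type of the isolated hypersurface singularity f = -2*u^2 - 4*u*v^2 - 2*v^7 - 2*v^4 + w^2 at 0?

A_{6}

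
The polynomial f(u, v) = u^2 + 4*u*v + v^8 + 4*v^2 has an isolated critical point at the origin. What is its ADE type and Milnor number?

Type A_7, Milnor number mu = 7.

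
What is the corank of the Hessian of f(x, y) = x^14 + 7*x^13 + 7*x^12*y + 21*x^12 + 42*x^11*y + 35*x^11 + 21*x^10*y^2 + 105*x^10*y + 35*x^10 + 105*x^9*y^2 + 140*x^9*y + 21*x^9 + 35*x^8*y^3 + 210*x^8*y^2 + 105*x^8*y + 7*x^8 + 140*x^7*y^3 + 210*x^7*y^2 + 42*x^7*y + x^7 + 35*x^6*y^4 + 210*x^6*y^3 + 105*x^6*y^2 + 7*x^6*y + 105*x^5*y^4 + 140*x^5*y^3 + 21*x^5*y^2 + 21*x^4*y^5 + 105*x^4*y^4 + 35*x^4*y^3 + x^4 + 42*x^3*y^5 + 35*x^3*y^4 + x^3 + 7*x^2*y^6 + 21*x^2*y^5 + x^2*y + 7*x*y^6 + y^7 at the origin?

2

Hessian at 0 has rank 0.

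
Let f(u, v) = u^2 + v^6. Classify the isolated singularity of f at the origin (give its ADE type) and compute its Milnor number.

Type A_{5}, Milnor number mu = 5.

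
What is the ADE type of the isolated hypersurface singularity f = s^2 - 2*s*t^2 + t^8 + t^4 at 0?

The Hessian of f at 0 is [[2, 0], [0, 0]] with rank 1, so corank 1. A Groebner basis of the Jacobian ideal J(f) in C{s,t} is {s^4, s^3*t, -s + t^2}; counting standard monomials gives mu = 7. Corank 1: A-series; mu = 7 gives A_7.

A_{7}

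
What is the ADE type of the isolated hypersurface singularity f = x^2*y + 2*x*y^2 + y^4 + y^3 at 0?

The Hessian of f at 0 has rank 0. Corank 2; j^3 = y*(x + y)^2 has shape L^2 M (L != M), so D-series; mu = 5 gives D_5.

D5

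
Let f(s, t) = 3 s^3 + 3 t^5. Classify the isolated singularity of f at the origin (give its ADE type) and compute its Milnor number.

Type E_8, Milnor number mu = 8.

The Hessian of f at 0 has rank 0. Corank 2; j^3 = 3*s^3 is a perfect cube, so E-series; the 5-jet and mu = 8 give E_8.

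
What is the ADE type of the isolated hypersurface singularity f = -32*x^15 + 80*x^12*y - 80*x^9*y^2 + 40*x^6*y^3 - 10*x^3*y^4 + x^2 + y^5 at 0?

A_4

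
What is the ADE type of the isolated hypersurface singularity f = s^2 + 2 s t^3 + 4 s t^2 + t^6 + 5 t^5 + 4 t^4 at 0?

The Hessian of f at 0 is [[2, 0], [0, 0]] with rank 1, so corank 1. A Groebner basis of the Jacobian ideal J(f) in C{s,t} is {s + t^3 + 2*t^2, s^2, s*t - 2*s - 4*t^2}; counting standard monomials gives mu = 4. Corank 1: A-series; mu = 4 gives A_4.

A_4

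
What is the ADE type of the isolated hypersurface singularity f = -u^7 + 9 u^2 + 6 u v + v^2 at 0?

A6

The Hessian of f at 0 is [[18, 6], [6, 2]] with rank 1, so corank 1. A Groebner basis of the Jacobian ideal J(f) in C{u,v} is {v^6, u + v/3}; counting standard monomials gives mu = 6. Corank 1: A-series; mu = 6 gives A_6.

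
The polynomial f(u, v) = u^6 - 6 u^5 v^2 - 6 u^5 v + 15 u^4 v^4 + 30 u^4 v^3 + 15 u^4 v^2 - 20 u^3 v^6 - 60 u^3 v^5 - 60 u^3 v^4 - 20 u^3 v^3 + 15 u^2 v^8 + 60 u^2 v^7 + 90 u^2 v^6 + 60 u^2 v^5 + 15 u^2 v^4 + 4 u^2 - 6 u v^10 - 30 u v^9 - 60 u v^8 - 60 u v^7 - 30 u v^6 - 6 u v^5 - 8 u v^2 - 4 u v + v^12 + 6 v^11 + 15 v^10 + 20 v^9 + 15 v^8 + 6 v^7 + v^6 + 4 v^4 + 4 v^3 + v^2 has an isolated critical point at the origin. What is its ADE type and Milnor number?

The Hessian of f at 0 is [[8, -4], [-4, 2]] with rank 1, so corank 1. A Groebner basis of the Jacobian ideal J(f) in C{u,v} is {u^3 - 3*u^2/4 + 5*u*v/8 - u/8 + v/16, u^2*v - u^2 + 3*u*v/4 - u/8 + v/16, -u + v^2 + v/2}; counting standard monomials gives mu = 5. Corank 1: A-series; mu = 5 gives A_5.

Type A5, Milnor number mu = 5.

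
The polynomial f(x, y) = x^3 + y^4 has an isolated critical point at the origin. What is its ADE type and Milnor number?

Type E_{6}, Milnor number mu = 6.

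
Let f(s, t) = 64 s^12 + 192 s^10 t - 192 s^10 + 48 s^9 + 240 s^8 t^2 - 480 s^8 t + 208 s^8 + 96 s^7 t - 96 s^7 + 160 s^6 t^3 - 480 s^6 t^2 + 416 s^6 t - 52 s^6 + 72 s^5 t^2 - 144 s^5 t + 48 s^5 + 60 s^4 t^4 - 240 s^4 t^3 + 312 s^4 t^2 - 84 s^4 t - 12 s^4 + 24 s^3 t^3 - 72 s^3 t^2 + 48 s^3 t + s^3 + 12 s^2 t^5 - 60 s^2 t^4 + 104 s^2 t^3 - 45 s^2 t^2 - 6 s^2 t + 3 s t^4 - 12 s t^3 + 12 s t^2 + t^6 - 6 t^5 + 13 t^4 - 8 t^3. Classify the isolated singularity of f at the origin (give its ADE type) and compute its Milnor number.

Type E_6, Milnor number mu = 6.

The Hessian of f at 0 is [[0, 0], [0, 0]] with rank 0, so corank 2. A Groebner basis of the Jacobian ideal J(f) in C{s,t} is {s^3 - 2*s^2/5 + 8*s*t/5 - 8*t^2/5, s^2*t - 2*s^2/15 + 8*s*t/15 - 8*t^2/15, -s^2/30 + s*t^2 + 2*s*t/15 - 2*t^2/15, t^3}; counting standard monomials gives mu = 6. Corank 2; j^3 = (s - 2*t)^3 is a perfect cube, so E-series; the 4-jet and mu = 6 give E_6.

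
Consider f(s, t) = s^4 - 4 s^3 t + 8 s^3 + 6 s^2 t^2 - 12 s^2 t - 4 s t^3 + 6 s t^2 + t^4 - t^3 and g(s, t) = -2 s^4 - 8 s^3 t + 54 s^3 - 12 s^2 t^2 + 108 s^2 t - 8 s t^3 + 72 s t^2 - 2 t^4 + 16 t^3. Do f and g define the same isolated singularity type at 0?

Yes.

The Hessian of f at 0 has rank 0. Corank 2; j^3 = (2*s - t)^3 is a perfect cube, so E-series; the 4-jet and mu = 6 give E_6. The Hessian of g at 0 has rank 0. Corank 2; j^3 = 2*(3*s + 2*t)^3 is a perfect cube, so E-series; the 4-jet and mu = 6 give E_6. Both have type E_6, hence right-equivalent.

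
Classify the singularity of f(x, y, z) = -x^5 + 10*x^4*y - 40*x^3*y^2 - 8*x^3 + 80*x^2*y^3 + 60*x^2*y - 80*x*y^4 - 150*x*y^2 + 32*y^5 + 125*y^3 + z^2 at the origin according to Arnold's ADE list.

E_{8}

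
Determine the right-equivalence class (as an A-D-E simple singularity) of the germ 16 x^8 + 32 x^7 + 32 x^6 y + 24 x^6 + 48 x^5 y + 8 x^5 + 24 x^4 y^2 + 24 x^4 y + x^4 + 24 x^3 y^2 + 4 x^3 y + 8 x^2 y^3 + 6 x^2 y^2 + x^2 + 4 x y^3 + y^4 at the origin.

The Hessian of f at 0 is [[2, 0], [0, 0]] with rank 1, so corank 1. A Groebner basis of the Jacobian ideal J(f) in C{x,y} is {y^3, x}; counting standard monomials gives mu = 3. Corank 1: A-series; mu = 3 gives A_3.

A_3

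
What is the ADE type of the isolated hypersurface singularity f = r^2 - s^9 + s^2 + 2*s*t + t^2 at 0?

The Hessian of f at 0 has rank 2. Corank 1: A-series; mu = 8 gives A_8.

A8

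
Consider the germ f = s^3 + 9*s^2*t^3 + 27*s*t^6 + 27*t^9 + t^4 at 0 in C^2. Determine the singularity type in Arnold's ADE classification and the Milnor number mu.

The Hessian of f at 0 is [[0, 0], [0, 0]] with rank 0, so corank 2. A Groebner basis of the Jacobian ideal J(f) in C{s,t} is {t^3, s^2}; counting standard monomials gives mu = 6. Corank 2; j^3 = s^3 is a perfect cube, so E-series; the 4-jet and mu = 6 give E_6.

Type E_{6}, Milnor number mu = 6.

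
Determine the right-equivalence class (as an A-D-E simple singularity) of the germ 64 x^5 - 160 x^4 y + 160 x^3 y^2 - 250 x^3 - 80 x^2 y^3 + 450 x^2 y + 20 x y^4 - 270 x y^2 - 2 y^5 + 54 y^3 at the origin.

E_{8}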